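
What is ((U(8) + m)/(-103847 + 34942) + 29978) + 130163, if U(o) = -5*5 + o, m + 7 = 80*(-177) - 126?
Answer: 2206905983/13781 ≈ 1.6014e+5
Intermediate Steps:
m = -14293 (m = -7 + (80*(-177) - 126) = -7 + (-14160 - 126) = -7 - 14286 = -14293)
U(o) = -25 + o
((U(8) + m)/(-103847 + 34942) + 29978) + 130163 = (((-25 + 8) - 14293)/(-103847 + 34942) + 29978) + 130163 = ((-17 - 14293)/(-68905) + 29978) + 130163 = (-14310*(-1/68905) + 29978) + 130163 = (2862/13781 + 29978) + 130163 = 413129680/13781 + 130163 = 2206905983/13781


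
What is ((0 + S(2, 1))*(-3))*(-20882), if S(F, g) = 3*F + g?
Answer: 438522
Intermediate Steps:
S(F, g) = g + 3*F
((0 + S(2, 1))*(-3))*(-20882) = ((0 + (1 + 3*2))*(-3))*(-20882) = ((0 + (1 + 6))*(-3))*(-20882) = ((0 + 7)*(-3))*(-20882) = (7*(-3))*(-20882) = -21*(-20882) = 438522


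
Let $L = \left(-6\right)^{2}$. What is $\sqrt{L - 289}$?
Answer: $i \sqrt{253} \approx 15.906 i$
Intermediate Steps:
$L = 36$
$\sqrt{L - 289} = \sqrt{36 - 289} = \sqrt{-253} = i \sqrt{253}$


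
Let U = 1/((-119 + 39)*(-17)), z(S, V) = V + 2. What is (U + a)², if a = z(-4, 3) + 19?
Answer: 1065434881/1849600 ≈ 576.04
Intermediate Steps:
z(S, V) = 2 + V
U = 1/1360 (U = -1/17/(-80) = -1/80*(-1/17) = 1/1360 ≈ 0.00073529)
a = 24 (a = (2 + 3) + 19 = 5 + 19 = 24)
(U + a)² = (1/1360 + 24)² = (32641/1360)² = 1065434881/1849600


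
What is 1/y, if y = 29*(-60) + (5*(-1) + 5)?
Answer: -1/1740 ≈ -0.00057471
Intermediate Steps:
y = -1740 (y = -1740 + (-5 + 5) = -1740 + 0 = -1740)
1/y = 1/(-1740) = -1/1740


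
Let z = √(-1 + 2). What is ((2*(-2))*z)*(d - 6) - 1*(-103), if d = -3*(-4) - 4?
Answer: 95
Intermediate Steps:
z = 1 (z = √1 = 1)
d = 8 (d = 12 - 4 = 8)
((2*(-2))*z)*(d - 6) - 1*(-103) = ((2*(-2))*1)*(8 - 6) - 1*(-103) = -4*1*2 + 103 = -4*2 + 103 = -8 + 103 = 95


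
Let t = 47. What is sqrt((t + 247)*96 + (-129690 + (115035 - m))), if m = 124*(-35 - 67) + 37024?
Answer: I*sqrt(10807) ≈ 103.96*I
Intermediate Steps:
m = 24376 (m = 124*(-102) + 37024 = -12648 + 37024 = 24376)
sqrt((t + 247)*96 + (-129690 + (115035 - m))) = sqrt((47 + 247)*96 + (-129690 + (115035 - 1*24376))) = sqrt(294*96 + (-129690 + (115035 - 24376))) = sqrt(28224 + (-129690 + 90659)) = sqrt(28224 - 39031) = sqrt(-10807) = I*sqrt(10807)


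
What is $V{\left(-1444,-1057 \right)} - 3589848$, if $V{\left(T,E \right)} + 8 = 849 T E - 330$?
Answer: $1292245306$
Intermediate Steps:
$V{\left(T,E \right)} = -338 + 849 E T$ ($V{\left(T,E \right)} = -8 + \left(849 T E - 330\right) = -8 + \left(849 E T - 330\right) = -8 + \left(-330 + 849 E T\right) = -338 + 849 E T$)
$V{\left(-1444,-1057 \right)} - 3589848 = \left(-338 + 849 \left(-1057\right) \left(-1444\right)\right) - 3589848 = \left(-338 + 1295835492\right) - 3589848 = 1295835154 - 3589848 = 1292245306$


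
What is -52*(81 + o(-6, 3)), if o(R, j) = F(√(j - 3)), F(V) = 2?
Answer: -4316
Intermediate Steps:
o(R, j) = 2
-52*(81 + o(-6, 3)) = -52*(81 + 2) = -52*83 = -4316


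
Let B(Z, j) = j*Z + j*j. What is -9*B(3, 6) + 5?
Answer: -481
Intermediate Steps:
B(Z, j) = j**2 + Z*j (B(Z, j) = Z*j + j**2 = j**2 + Z*j)
-9*B(3, 6) + 5 = -54*(3 + 6) + 5 = -54*9 + 5 = -9*54 + 5 = -486 + 5 = -481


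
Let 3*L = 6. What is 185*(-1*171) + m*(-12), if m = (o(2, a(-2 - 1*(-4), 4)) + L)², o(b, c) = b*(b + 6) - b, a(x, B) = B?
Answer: -34707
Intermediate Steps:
L = 2 (L = (⅓)*6 = 2)
o(b, c) = -b + b*(6 + b) (o(b, c) = b*(6 + b) - b = -b + b*(6 + b))
m = 256 (m = (2*(5 + 2) + 2)² = (2*7 + 2)² = (14 + 2)² = 16² = 256)
185*(-1*171) + m*(-12) = 185*(-1*171) + 256*(-12) = 185*(-171) - 3072 = -31635 - 3072 = -34707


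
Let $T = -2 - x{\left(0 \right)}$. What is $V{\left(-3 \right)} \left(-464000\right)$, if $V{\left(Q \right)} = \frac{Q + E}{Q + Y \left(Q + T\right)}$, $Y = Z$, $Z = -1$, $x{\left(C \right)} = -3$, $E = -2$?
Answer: $-2320000$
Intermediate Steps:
$Y = -1$
$T = 1$ ($T = -2 - -3 = -2 + 3 = 1$)
$V{\left(Q \right)} = 2 - Q$ ($V{\left(Q \right)} = \frac{Q - 2}{Q - \left(Q + 1\right)} = \frac{-2 + Q}{Q - \left(1 + Q\right)} = \frac{-2 + Q}{-1} = \left(-2 + Q\right) \left(-1\right) = 2 - Q$)
$V{\left(-3 \right)} \left(-464000\right) = \left(2 - -3\right) \left(-464000\right) = \left(2 + 3\right) \left(-464000\right) = 5 \left(-464000\right) = -2320000$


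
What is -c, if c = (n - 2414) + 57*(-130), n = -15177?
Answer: 25001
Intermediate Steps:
c = -25001 (c = (-15177 - 2414) + 57*(-130) = -17591 - 7410 = -25001)
-c = -1*(-25001) = 25001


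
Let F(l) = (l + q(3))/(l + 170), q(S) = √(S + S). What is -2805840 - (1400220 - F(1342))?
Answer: -3179780689/756 + √6/1512 ≈ -4.2061e+6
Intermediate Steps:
q(S) = √2*√S (q(S) = √(2*S) = √2*√S)
F(l) = (l + √6)/(170 + l) (F(l) = (l + √2*√3)/(l + 170) = (l + √6)/(170 + l))
-2805840 - (1400220 - F(1342)) = -2805840 - (1400220 - (1342 + √6)/(170 + 1342)) = -2805840 - (1400220 - (1342 + √6)/1512) = -2805840 - (1400220 - (671/756 + √6/1512)) = -2805840 - (1400220 + (-671/756 - √6/1512)) = -2805840 - (1058565649/756 - √6/1512) = -2805840 + (-1058565649/756 + √6/1512) = -3179780689/756 + √6/1512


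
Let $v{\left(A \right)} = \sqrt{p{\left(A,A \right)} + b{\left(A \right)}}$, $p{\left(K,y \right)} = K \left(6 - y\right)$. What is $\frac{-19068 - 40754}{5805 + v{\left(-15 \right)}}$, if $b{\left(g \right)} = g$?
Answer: $- \frac{23151114}{2246557} + \frac{59822 i \sqrt{330}}{33698355} \approx -10.305 + 0.032248 i$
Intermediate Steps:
$v{\left(A \right)} = \sqrt{A + A \left(6 - A\right)}$ ($v{\left(A \right)} = \sqrt{A \left(6 - A\right) + A} = \sqrt{A + A \left(6 - A\right)}$)
$\frac{-19068 - 40754}{5805 + v{\left(-15 \right)}} = \frac{-19068 - 40754}{5805 + \sqrt{- 15 \left(7 - -15\right)}} = - \frac{59822}{5805 + \sqrt{- 15 \left(7 + 15\right)}} = - \frac{59822}{5805 + \sqrt{\left(-15\right) 22}} = - \frac{59822}{5805 + \sqrt{-330}} = - \frac{59822}{5805 + i \sqrt{330}}$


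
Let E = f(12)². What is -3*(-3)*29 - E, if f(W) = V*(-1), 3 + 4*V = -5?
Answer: 257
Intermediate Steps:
V = -2 (V = -¾ + (¼)*(-5) = -¾ - 5/4 = -2)
f(W) = 2 (f(W) = -2*(-1) = 2)
E = 4 (E = 2² = 4)
-3*(-3)*29 - E = -3*(-3)*29 - 1*4 = 9*29 - 4 = 261 - 4 = 257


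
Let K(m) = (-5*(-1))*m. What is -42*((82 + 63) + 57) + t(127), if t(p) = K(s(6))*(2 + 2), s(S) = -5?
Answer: -8584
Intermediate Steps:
K(m) = 5*m
t(p) = -100 (t(p) = (5*(-5))*(2 + 2) = -25*4 = -100)
-42*((82 + 63) + 57) + t(127) = -42*((82 + 63) + 57) - 100 = -42*(145 + 57) - 100 = -42*202 - 100 = -8484 - 100 = -8584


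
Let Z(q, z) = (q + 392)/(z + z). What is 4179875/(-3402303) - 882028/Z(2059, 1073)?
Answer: -2146666178790763/2779681551 ≈ -7.7227e+5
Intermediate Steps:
Z(q, z) = (392 + q)/(2*z) (Z(q, z) = (392 + q)/((2*z)) = (392 + q)*(1/(2*z)) = (392 + q)/(2*z))
4179875/(-3402303) - 882028/Z(2059, 1073) = 4179875/(-3402303) - 882028*2146/(392 + 2059) = 4179875*(-1/3402303) - 882028/((1/2)*(1/1073)*2451) = -4179875/3402303 - 882028/2451/2146 = -4179875/3402303 - 882028*2146/2451 = -4179875/3402303 - 1892832088/2451 = -2146666178790763/2779681551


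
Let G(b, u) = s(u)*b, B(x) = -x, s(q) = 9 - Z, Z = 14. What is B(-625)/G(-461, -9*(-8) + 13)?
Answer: 125/461 ≈ 0.27115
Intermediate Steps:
s(q) = -5 (s(q) = 9 - 1*14 = 9 - 14 = -5)
G(b, u) = -5*b
B(-625)/G(-461, -9*(-8) + 13) = (-1*(-625))/((-5*(-461))) = 625/2305 = 625*(1/2305) = 125/461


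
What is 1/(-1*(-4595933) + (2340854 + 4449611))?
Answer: 1/11386398 ≈ 8.7824e-8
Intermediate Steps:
1/(-1*(-4595933) + (2340854 + 4449611)) = 1/(4595933 + 6790465) = 1/11386398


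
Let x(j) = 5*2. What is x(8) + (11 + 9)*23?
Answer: 470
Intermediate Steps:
x(j) = 10
x(8) + (11 + 9)*23 = 10 + (11 + 9)*23 = 10 + 20*23 = 10 + 460 = 470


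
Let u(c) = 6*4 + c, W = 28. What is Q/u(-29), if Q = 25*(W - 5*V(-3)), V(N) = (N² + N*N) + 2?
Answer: 360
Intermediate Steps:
V(N) = 2 + 2*N² (V(N) = (N² + N²) + 2 = 2*N² + 2 = 2 + 2*N²)
u(c) = 24 + c
Q = -1800 (Q = 25*(28 - 5*(2 + 2*(-3)²)) = 25*(28 - 5*(2 + 2*9)) = 25*(28 - 5*(2 + 18)) = 25*(28 - 5*20) = 25*(28 - 100) = 25*(-72) = -1800)
Q/u(-29) = -1800/(24 - 29) = -1800/(-5) = -1800*(-⅕) = 360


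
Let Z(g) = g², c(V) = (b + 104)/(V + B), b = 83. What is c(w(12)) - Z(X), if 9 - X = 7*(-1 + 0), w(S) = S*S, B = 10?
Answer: -3567/14 ≈ -254.79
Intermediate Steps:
w(S) = S²
X = 16 (X = 9 - 7*(-1 + 0) = 9 - 7*(-1) = 9 - 1*(-7) = 9 + 7 = 16)
c(V) = 187/(10 + V) (c(V) = (83 + 104)/(V + 10) = 187/(10 + V))
c(w(12)) - Z(X) = 187/(10 + 12²) - 1*16² = 187/(10 + 144) - 1*256 = 187/154 - 256 = 187*(1/154) - 256 = 17/14 - 256 = -3567/14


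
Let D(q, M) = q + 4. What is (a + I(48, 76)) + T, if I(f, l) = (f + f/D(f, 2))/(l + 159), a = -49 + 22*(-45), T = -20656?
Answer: -66277589/3055 ≈ -21695.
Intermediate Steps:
D(q, M) = 4 + q
a = -1039 (a = -49 - 990 = -1039)
I(f, l) = (f + f/(4 + f))/(159 + l) (I(f, l) = (f + f/(4 + f))/(l + 159) = (f + f/(4 + f))/(159 + l))
(a + I(48, 76)) + T = (-1039 + 48*(5 + 48)/((4 + 48)*(159 + 76))) - 20656 = (-1039 + 48*53/(52*235)) - 20656 = (-1039 + 48*(1/52)*(1/235)*53) - 20656 = (-1039 + 636/3055) - 20656 = -3173509/3055 - 20656 = -66277589/3055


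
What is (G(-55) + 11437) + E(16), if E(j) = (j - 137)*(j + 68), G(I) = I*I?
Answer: 4298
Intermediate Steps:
G(I) = I²
E(j) = (-137 + j)*(68 + j)
(G(-55) + 11437) + E(16) = ((-55)² + 11437) + (-9316 + 16² - 69*16) = (3025 + 11437) + (-9316 + 256 - 1104) = 14462 - 10164 = 4298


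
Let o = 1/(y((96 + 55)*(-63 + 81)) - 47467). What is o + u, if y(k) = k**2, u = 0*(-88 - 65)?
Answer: 1/7340057 ≈ 1.3624e-7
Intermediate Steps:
u = 0 (u = 0*(-153) = 0)
o = 1/7340057 (o = 1/(((96 + 55)*(-63 + 81))**2 - 47467) = 1/((151*18)**2 - 47467) = 1/(2718**2 - 47467) = 1/(7387524 - 47467) = 1/7340057 ≈ 1.3624e-7)
o + u = 1/7340057 + 0 = 1/7340057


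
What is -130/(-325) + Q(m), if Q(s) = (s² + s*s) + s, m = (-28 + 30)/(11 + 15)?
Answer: 413/845 ≈ 0.48876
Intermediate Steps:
m = 1/13 (m = 2/26 = 2*(1/26) = 1/13 ≈ 0.076923)
Q(s) = s + 2*s² (Q(s) = (s² + s²) + s = 2*s² + s = s + 2*s²)
-130/(-325) + Q(m) = -130/(-325) + (1 + 2*(1/13))/13 = -130*(-1/325) + (1 + 2/13)/13 = ⅖ + (1/13)*(15/13) = ⅖ + 15/169 = 413/845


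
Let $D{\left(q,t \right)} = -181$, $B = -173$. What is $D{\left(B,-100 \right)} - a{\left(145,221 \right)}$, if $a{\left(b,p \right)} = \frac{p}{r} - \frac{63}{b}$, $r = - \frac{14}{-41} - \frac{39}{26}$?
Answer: $\frac{5616}{551} \approx 10.192$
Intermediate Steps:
$r = - \frac{95}{82}$ ($r = \left(-14\right) \left(- \frac{1}{41}\right) - \frac{3}{2} = \frac{14}{41} - \frac{3}{2} = - \frac{95}{82} \approx -1.1585$)
$a{\left(b,p \right)} = - \frac{63}{b} - \frac{82 p}{95}$ ($a{\left(b,p \right)} = \frac{p}{- \frac{95}{82}} - \frac{63}{b} = p \left(- \frac{82}{95}\right) - \frac{63}{b} = - \frac{82 p}{95} - \frac{63}{b} = - \frac{63}{b} - \frac{82 p}{95}$)
$D{\left(B,-100 \right)} - a{\left(145,221 \right)} = -181 - \left(- \frac{63}{145} - \frac{18122}{95}\right) = -181 - - \frac{105347}{551} = -181 + \frac{105347}{551} = \frac{5616}{551}$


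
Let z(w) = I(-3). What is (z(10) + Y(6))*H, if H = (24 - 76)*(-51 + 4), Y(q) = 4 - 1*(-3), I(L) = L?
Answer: 9776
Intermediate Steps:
Y(q) = 7 (Y(q) = 4 + 3 = 7)
z(w) = -3
H = 2444 (H = -52*(-47) = 2444)
(z(10) + Y(6))*H = (-3 + 7)*2444 = 4*2444 = 9776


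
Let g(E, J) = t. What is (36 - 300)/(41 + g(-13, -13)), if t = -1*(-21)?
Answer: -132/31 ≈ -4.2581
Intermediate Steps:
t = 21
g(E, J) = 21
(36 - 300)/(41 + g(-13, -13)) = (36 - 300)/(41 + 21) = -264/62 = -264*1/62 = -132/31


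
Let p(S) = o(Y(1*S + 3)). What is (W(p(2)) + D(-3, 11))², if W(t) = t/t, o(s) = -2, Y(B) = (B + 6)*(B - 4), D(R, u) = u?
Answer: 144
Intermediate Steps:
Y(B) = (-4 + B)*(6 + B) (Y(B) = (6 + B)*(-4 + B) = (-4 + B)*(6 + B))
p(S) = -2
W(t) = 1
(W(p(2)) + D(-3, 11))² = (1 + 11)² = 12² = 144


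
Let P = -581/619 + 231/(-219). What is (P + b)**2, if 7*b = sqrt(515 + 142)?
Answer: 1739075887657/100051383481 - 77208*sqrt(73)/45187 ≈ 2.7833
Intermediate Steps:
b = 3*sqrt(73)/7 (b = sqrt(515 + 142)/7 = sqrt(657)/7 = (3*sqrt(73))/7 = 3*sqrt(73)/7 ≈ 3.6617)
P = -90076/45187 (P = -581*1/619 + 231*(-1/219) = -581/619 - 77/73 = -90076/45187 ≈ -1.9934)
(P + b)**2 = (-90076/45187 + 3*sqrt(73)/7)**2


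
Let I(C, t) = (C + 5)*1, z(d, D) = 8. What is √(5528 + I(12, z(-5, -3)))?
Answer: √5545 ≈ 74.465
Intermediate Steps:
I(C, t) = 5 + C (I(C, t) = (5 + C)*1 = 5 + C)
√(5528 + I(12, z(-5, -3))) = √(5528 + (5 + 12)) = √(5528 + 17) = √5545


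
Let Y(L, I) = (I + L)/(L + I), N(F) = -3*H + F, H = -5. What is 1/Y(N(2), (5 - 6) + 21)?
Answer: 1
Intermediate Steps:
N(F) = 15 + F (N(F) = -3*(-5) + F = 15 + F)
Y(L, I) = 1 (Y(L, I) = (I + L)/(I + L) = 1)
1/Y(N(2), (5 - 6) + 21) = 1/1 = 1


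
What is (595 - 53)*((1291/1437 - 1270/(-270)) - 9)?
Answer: -23818190/12933 ≈ -1841.7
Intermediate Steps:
(595 - 53)*((1291/1437 - 1270/(-270)) - 9) = 542*((1291*(1/1437) - 1270*(-1/270)) - 9) = 542*((1291/1437 + 127/27) - 9) = 542*(72452/12933 - 9) = 542*(-43945/12933) = -23818190/12933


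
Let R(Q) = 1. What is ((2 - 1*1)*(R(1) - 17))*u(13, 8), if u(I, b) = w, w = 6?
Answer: -96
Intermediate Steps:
u(I, b) = 6
((2 - 1*1)*(R(1) - 17))*u(13, 8) = ((2 - 1*1)*(1 - 17))*6 = ((2 - 1)*(-16))*6 = (1*(-16))*6 = -16*6 = -96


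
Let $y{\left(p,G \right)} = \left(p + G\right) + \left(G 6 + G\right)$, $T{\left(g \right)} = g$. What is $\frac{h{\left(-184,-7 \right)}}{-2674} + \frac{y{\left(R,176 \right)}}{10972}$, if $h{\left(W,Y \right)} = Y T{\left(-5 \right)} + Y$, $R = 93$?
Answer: $\frac{264747}{2095652} \approx 0.12633$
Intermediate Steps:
$y{\left(p,G \right)} = p + 8 G$ ($y{\left(p,G \right)} = \left(G + p\right) + \left(6 G + G\right) = \left(G + p\right) + 7 G = p + 8 G$)
$h{\left(W,Y \right)} = - 4 Y$ ($h{\left(W,Y \right)} = Y \left(-5\right) + Y = - 5 Y + Y = - 4 Y$)
$\frac{h{\left(-184,-7 \right)}}{-2674} + \frac{y{\left(R,176 \right)}}{10972} = \frac{\left(-4\right) \left(-7\right)}{-2674} + \frac{93 + 8 \cdot 176}{10972} = 28 \left(- \frac{1}{2674}\right) + \left(93 + 1408\right) \frac{1}{10972} = - \frac{2}{191} + 1501 \cdot \frac{1}{10972} = - \frac{2}{191} + \frac{1501}{10972} = \frac{264747}{2095652}$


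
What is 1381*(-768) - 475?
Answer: -1061083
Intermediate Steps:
1381*(-768) - 475 = -1060608 - 475 = -1061083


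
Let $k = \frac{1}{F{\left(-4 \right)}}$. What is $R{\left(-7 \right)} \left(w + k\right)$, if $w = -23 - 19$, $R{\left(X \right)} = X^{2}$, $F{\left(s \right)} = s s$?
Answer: $- \frac{32879}{16} \approx -2054.9$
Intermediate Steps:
$F{\left(s \right)} = s^{2}$
$w = -42$
$k = \frac{1}{16}$ ($k = \frac{1}{\left(-4\right)^{2}} = \frac{1}{16} \approx 0.0625$)
$R{\left(-7 \right)} \left(w + k\right) = \left(-7\right)^{2} \left(-42 + \frac{1}{16}\right) = 49 \left(- \frac{671}{16}\right) = - \frac{32879}{16}$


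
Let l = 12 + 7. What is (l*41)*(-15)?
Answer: -11685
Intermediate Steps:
l = 19
(l*41)*(-15) = (19*41)*(-15) = 779*(-15) = -11685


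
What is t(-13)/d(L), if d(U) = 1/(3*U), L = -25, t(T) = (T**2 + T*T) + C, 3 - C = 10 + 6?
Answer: -24375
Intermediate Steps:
C = -13 (C = 3 - (10 + 6) = 3 - 1*16 = 3 - 16 = -13)
t(T) = -13 + 2*T**2 (t(T) = (T**2 + T*T) - 13 = (T**2 + T**2) - 13 = 2*T**2 - 13 = -13 + 2*T**2)
d(U) = 1/(3*U)
t(-13)/d(L) = (-13 + 2*(-13)**2)/(((1/3)/(-25))) = (-13 + 2*169)/(((1/3)*(-1/25))) = (-13 + 338)/(-1/75) = 325*(-75) = -24375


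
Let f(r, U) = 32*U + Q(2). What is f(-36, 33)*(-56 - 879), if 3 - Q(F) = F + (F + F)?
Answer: -984555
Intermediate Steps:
Q(F) = 3 - 3*F (Q(F) = 3 - (F + (F + F)) = 3 - (F + 2*F) = 3 - 3*F)
f(r, U) = -3 + 32*U (f(r, U) = 32*U + (3 - 3*2) = 32*U + (3 - 6) = 32*U - 3 = -3 + 32*U)
f(-36, 33)*(-56 - 879) = (-3 + 32*33)*(-56 - 879) = (-3 + 1056)*(-935) = 1053*(-935) = -984555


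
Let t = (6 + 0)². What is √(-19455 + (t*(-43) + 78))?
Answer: 15*I*√93 ≈ 144.65*I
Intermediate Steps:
t = 36 (t = 6² = 36)
√(-19455 + (t*(-43) + 78)) = √(-19455 + (36*(-43) + 78)) = √(-19455 + (-1548 + 78)) = √(-19455 - 1470) = √(-20925) = 15*I*√93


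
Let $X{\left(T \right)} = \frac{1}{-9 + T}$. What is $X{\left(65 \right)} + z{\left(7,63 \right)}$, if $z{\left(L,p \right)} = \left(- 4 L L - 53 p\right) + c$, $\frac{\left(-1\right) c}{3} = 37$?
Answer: $- \frac{204175}{56} \approx -3646.0$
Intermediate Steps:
$c = -111$ ($c = \left(-3\right) 37 = -111$)
$z{\left(L,p \right)} = -111 - 53 p - 4 L^{2}$ ($z{\left(L,p \right)} = \left(- 4 L L - 53 p\right) - 111 = \left(- 4 L^{2} - 53 p\right) - 111 = \left(- 53 p - 4 L^{2}\right) - 111 = -111 - 53 p - 4 L^{2}$)
$X{\left(65 \right)} + z{\left(7,63 \right)} = \frac{1}{-9 + 65} - \left(3450 + 196\right) = \frac{1}{56} - 3646 = - \frac{204175}{56}$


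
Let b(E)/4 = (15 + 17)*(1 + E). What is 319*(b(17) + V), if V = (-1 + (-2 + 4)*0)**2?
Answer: 735295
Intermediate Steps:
b(E) = 128 + 128*E (b(E) = 4*((15 + 17)*(1 + E)) = 4*(32*(1 + E)) = 4*(32 + 32*E) = 128 + 128*E)
V = 1 (V = (-1 + 2*0)**2 = (-1 + 0)**2 = (-1)**2 = 1)
319*(b(17) + V) = 319*((128 + 128*17) + 1) = 319*((128 + 2176) + 1) = 319*(2304 + 1) = 319*2305 = 735295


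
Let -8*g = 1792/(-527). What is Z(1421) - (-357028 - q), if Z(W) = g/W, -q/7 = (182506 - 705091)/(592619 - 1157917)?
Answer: 21591285889163805/60476145338 ≈ 3.5702e+5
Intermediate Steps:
q = -3658095/565298 (q = -7*(182506 - 705091)/(592619 - 1157917) = -(-3658095)/(-565298) = -(-3658095)*(-1)/565298 = -7*522585/565298 = -3658095/565298 ≈ -6.4711)
g = 224/527 (g = -224/(-527) = -224*(-1)/527 = -⅛*(-1792/527) = 224/527 ≈ 0.42505)
Z(W) = 224/(527*W)
Z(1421) - (-357028 - q) = (224/527)/1421 - (-357028 - 1*(-3658095/565298)) = (224/527)*(1/1421) - (-357028 + 3658095/565298) = 32/106981 - 1*(-201823556249/565298) = 32/106981 + 201823556249/565298 = 21591285889163805/60476145338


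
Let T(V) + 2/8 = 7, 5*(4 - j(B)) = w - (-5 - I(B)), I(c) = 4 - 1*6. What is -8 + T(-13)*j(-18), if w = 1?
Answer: 68/5 ≈ 13.600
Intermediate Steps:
I(c) = -2 (I(c) = 4 - 6 = -2)
j(B) = 16/5 (j(B) = 4 - (1 - (-5 - 1*(-2)))/5 = 4 - (1 - (-5 + 2))/5 = 4 - (1 - 1*(-3))/5 = 4 - (1 + 3)/5 = 4 - 1/5*4 = 4 - 4/5 = 16/5)
T(V) = 27/4 (T(V) = -1/4 + 7 = 27/4)
-8 + T(-13)*j(-18) = -8 + (27/4)*(16/5) = -8 + 108/5 = 68/5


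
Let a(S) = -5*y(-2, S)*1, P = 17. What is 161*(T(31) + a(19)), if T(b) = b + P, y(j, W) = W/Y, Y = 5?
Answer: 4669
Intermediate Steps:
y(j, W) = W/5
T(b) = 17 + b (T(b) = b + 17 = 17 + b)
a(S) = -S (a(S) = -S*1 = -S)
161*(T(31) + a(19)) = 161*((17 + 31) - 1*19) = 161*(48 - 19) = 161*29 = 4669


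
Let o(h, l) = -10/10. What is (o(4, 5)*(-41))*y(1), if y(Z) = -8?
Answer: -328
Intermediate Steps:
o(h, l) = -1 (o(h, l) = -10*⅒ = -1)
(o(4, 5)*(-41))*y(1) = -1*(-41)*(-8) = 41*(-8) = -328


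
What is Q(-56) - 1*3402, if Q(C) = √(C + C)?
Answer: -3402 + 4*I*√7 ≈ -3402.0 + 10.583*I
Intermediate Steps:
Q(C) = √2*√C (Q(C) = √(2*C) = √2*√C)
Q(-56) - 1*3402 = √2*√(-56) - 1*3402 = √2*(2*I*√14) - 3402 = 4*I*√7 - 3402 = -3402 + 4*I*√7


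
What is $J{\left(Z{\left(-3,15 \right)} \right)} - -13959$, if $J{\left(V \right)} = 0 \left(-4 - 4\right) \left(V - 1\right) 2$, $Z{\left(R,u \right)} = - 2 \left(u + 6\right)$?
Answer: $13959$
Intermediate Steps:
$Z{\left(R,u \right)} = -12 - 2 u$ ($Z{\left(R,u \right)} = - 2 \left(6 + u\right) = -12 - 2 u$)
$J{\left(V \right)} = 0$ ($J{\left(V \right)} = 0 \left(- 8 \left(-1 + V\right)\right) 2 = 0 \left(8 - 8 V\right) 2 = 0 \cdot 2 = 0$)
$J{\left(Z{\left(-3,15 \right)} \right)} - -13959 = 0 - -13959 = 0 + 13959 = 13959$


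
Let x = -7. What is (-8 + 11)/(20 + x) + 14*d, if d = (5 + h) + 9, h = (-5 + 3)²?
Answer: 3279/13 ≈ 252.23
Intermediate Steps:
h = 4 (h = (-2)² = 4)
d = 18 (d = (5 + 4) + 9 = 9 + 9 = 18)
(-8 + 11)/(20 + x) + 14*d = (-8 + 11)/(20 - 7) + 14*18 = 3/13 + 252 = 3279/13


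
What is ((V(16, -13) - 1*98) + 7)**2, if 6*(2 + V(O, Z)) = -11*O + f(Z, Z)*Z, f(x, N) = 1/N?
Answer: 537289/36 ≈ 14925.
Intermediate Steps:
V(O, Z) = -11/6 - 11*O/6 (V(O, Z) = -2 + (-11*O + Z/Z)/6 = -2 + (-11*O + 1)/6 = -2 + (1 - 11*O)/6 = -2 + (1/6 - 11*O/6) = -11/6 - 11*O/6)
((V(16, -13) - 1*98) + 7)**2 = (((-11/6 - 11/6*16) - 1*98) + 7)**2 = (((-11/6 - 88/3) - 98) + 7)**2 = ((-187/6 - 98) + 7)**2 = (-775/6 + 7)**2 = (-733/6)**2 = 537289/36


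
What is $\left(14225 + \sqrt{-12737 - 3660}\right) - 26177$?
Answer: $-11952 + i \sqrt{16397} \approx -11952.0 + 128.05 i$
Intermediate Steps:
$\left(14225 + \sqrt{-12737 - 3660}\right) - 26177 = \left(14225 + \sqrt{-16397}\right) - 26177 = \left(14225 + i \sqrt{16397}\right) - 26177 = -11952 + i \sqrt{16397}$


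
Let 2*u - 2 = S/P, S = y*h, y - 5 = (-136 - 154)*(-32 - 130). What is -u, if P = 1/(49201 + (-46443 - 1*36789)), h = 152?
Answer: 121519936659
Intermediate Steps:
y = 46985 (y = 5 + (-136 - 154)*(-32 - 130) = 5 - 290*(-162) = 5 + 46980 = 46985)
P = -1/34031 (P = 1/(49201 + (-46443 - 36789)) = 1/(49201 - 83232) = 1/(-34031) = -1/34031 ≈ -2.9385e-5)
S = 7141720 (S = 46985*152 = 7141720)
u = -121519936659 (u = 1 + (7141720/(-1/34031))/2 = 1 + (7141720*(-34031))/2 = 1 + (½)*(-243039873320) = 1 - 121519936660 = -121519936659)
-u = -1*(-121519936659) = 121519936659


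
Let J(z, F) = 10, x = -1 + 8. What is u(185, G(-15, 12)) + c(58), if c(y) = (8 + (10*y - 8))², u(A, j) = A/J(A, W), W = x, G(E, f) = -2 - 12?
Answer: 672837/2 ≈ 3.3642e+5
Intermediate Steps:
G(E, f) = -14
x = 7
W = 7
u(A, j) = A/10
c(y) = 100*y² (c(y) = (8 + (-8 + 10*y))² = (10*y)² = 100*y²)
u(185, G(-15, 12)) + c(58) = (⅒)*185 + 100*58² = 37/2 + 100*3364 = 37/2 + 336400 = 672837/2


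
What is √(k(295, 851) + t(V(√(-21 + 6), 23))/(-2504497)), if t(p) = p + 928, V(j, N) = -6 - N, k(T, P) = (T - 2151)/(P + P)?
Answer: I*√4955203574305926955/2131326947 ≈ 1.0444*I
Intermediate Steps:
k(T, P) = (-2151 + T)/(2*P) (k(T, P) = (-2151 + T)/((2*P)) = (-2151 + T)*(1/(2*P)) = (-2151 + T)/(2*P))
t(p) = 928 + p
√(k(295, 851) + t(V(√(-21 + 6), 23))/(-2504497)) = √((½)*(-2151 + 295)/851 + (928 + (-6 - 1*23))/(-2504497)) = √((½)*(1/851)*(-1856) + (928 + (-6 - 23))*(-1/2504497)) = √(-928/851 + (928 - 29)*(-1/2504497)) = √(-928/851 + 899*(-1/2504497)) = √(-928/851 - 899/2504497) = √(-2324938265/2131326947) = I*√4955203574305926955/2131326947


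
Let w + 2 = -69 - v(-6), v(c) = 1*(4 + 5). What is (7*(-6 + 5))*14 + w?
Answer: -178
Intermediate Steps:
v(c) = 9 (v(c) = 1*9 = 9)
w = -80 (w = -2 + (-69 - 1*9) = -2 + (-69 - 9) = -2 - 78 = -80)
(7*(-6 + 5))*14 + w = (7*(-6 + 5))*14 - 80 = (7*(-1))*14 - 80 = -7*14 - 80 = -98 - 80 = -178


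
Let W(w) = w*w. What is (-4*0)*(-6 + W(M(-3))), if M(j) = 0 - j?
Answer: 0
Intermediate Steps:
M(j) = -j
W(w) = w²
(-4*0)*(-6 + W(M(-3))) = (-4*0)*(-6 + (-1*(-3))²) = 0*(-6 + 3²) = 0*(-6 + 9) = 0*3 = 0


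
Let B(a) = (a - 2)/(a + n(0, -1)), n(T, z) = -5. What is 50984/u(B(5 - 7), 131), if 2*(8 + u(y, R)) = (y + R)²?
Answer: 4996432/847457 ≈ 5.8958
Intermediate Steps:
B(a) = (-2 + a)/(-5 + a) (B(a) = (a - 2)/(a - 5) = (-2 + a)/(-5 + a))
u(y, R) = -8 + (R + y)²/2 (u(y, R) = -8 + (y + R)²/2 = -8 + (R + y)²/2)
50984/u(B(5 - 7), 131) = 50984/(-8 + (131 + (-2 + (5 - 7))/(-5 + (5 - 7)))²/2) = 50984/(-8 + (131 + (-2 - 2)/(-5 - 2))²/2) = 50984/(-8 + (131 - 4/(-7))²/2) = 50984/(-8 + (131 - ⅐*(-4))²/2) = 50984/(-8 + (131 + 4/7)²/2) = 50984/(-8 + (921/7)²/2) = 50984/(-8 + (½)*(848241/49)) = 50984/(-8 + 848241/98) = 50984/(847457/98) = 50984*(98/847457) = 4996432/847457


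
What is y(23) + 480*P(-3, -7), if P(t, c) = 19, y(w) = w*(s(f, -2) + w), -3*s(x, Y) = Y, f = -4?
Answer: 28993/3 ≈ 9664.3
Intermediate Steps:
s(x, Y) = -Y/3
y(w) = w*(⅔ + w) (y(w) = w*(-⅓*(-2) + w) = w*(⅔ + w))
y(23) + 480*P(-3, -7) = (⅓)*23*(2 + 3*23) + 480*19 = (⅓)*23*(2 + 69) + 9120 = (⅓)*23*71 + 9120 = 1633/3 + 9120 = 28993/3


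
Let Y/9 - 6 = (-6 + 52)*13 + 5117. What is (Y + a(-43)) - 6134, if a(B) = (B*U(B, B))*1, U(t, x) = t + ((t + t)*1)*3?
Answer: 58298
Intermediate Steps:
U(t, x) = 7*t (U(t, x) = t + ((2*t)*1)*3 = t + (2*t)*3 = t + 6*t = 7*t)
a(B) = 7*B**2 (a(B) = (B*(7*B))*1 = (7*B**2)*1 = 7*B**2)
Y = 51489 (Y = 54 + 9*((-6 + 52)*13 + 5117) = 54 + 9*(46*13 + 5117) = 54 + 9*(598 + 5117) = 54 + 9*5715 = 54 + 51435 = 51489)
(Y + a(-43)) - 6134 = (51489 + 7*(-43)**2) - 6134 = (51489 + 7*1849) - 6134 = (51489 + 12943) - 6134 = 64432 - 6134 = 58298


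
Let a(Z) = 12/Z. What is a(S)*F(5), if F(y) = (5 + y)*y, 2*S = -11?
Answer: -1200/11 ≈ -109.09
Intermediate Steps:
S = -11/2 (S = (½)*(-11) = -11/2 ≈ -5.5000)
F(y) = y*(5 + y)
a(S)*F(5) = (12/(-11/2))*(5*(5 + 5)) = (12*(-2/11))*(5*10) = -24/11*50 = -1200/11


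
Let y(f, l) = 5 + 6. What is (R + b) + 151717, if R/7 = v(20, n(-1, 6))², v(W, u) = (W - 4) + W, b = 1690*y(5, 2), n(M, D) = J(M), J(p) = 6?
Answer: 179379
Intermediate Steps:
n(M, D) = 6
y(f, l) = 11
b = 18590 (b = 1690*11 = 18590)
v(W, u) = -4 + 2*W (v(W, u) = (-4 + W) + W = -4 + 2*W)
R = 9072 (R = 7*(-4 + 2*20)² = 7*(-4 + 40)² = 7*36² = 7*1296 = 9072)
(R + b) + 151717 = (9072 + 18590) + 151717 = 27662 + 151717 = 179379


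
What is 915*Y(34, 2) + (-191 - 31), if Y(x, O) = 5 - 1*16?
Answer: -10287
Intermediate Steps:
Y(x, O) = -11 (Y(x, O) = 5 - 16 = -11)
915*Y(34, 2) + (-191 - 31) = 915*(-11) + (-191 - 31) = -10065 - 222 = -10287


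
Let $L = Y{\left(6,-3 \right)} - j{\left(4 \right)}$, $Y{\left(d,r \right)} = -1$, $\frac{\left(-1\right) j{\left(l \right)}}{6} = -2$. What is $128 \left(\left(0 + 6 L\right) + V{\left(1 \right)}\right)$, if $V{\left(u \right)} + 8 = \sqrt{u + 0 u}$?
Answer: $-10880$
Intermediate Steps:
$j{\left(l \right)} = 12$ ($j{\left(l \right)} = \left(-6\right) \left(-2\right) = 12$)
$V{\left(u \right)} = -8 + \sqrt{u}$ ($V{\left(u \right)} = -8 + \sqrt{u + 0 u} = -8 + \sqrt{u + 0} = -8 + \sqrt{u}$)
$L = -13$ ($L = -1 - 12 = -13$)
$128 \left(\left(0 + 6 L\right) + V{\left(1 \right)}\right) = 128 \left(\left(0 + 6 \left(-13\right)\right) - \left(8 - \sqrt{1}\right)\right) = 128 \left(\left(0 - 78\right) + \left(-8 + 1\right)\right) = 128 \left(-78 - 7\right) = 128 \left(-85\right) = -10880$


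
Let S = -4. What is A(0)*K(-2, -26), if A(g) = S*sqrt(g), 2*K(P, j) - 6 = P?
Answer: 0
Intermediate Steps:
K(P, j) = 3 + P/2
A(g) = -4*sqrt(g)
A(0)*K(-2, -26) = (-4*sqrt(0))*(3 + (1/2)*(-2)) = (-4*0)*(3 - 1) = 0*2 = 0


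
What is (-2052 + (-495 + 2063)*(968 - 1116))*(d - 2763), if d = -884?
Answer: 853821052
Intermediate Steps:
(-2052 + (-495 + 2063)*(968 - 1116))*(d - 2763) = (-2052 + (-495 + 2063)*(968 - 1116))*(-884 - 2763) = (-2052 + 1568*(-148))*(-3647) = (-2052 - 232064)*(-3647) = -234116*(-3647) = 853821052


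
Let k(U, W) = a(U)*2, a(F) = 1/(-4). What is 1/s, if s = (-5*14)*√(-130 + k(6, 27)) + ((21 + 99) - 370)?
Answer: I/(5*(-50*I + 21*√58)) ≈ -0.00035615 + 0.0011392*I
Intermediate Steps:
a(F) = -¼
k(U, W) = -½ (k(U, W) = -¼*2 = -½)
s = -250 - 105*I*√58 (s = (-5*14)*√(-130 - ½) + ((21 + 99) - 370) = -105*I*√58 + (120 - 370) = -105*I*√58 - 250 = -250 - 105*I*√58 ≈ -250.0 - 799.66*I)
1/s = 1/(-250 - 105*I*√58)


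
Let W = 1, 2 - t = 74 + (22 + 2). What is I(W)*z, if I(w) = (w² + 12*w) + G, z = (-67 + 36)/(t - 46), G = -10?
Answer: 93/142 ≈ 0.65493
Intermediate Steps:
t = -96 (t = 2 - (74 + (22 + 2)) = 2 - (74 + 24) = 2 - 1*98 = 2 - 98 = -96)
z = 31/142 (z = (-67 + 36)/(-96 - 46) = -31/(-142) = -31*(-1/142) = 31/142 ≈ 0.21831)
I(w) = -10 + w² + 12*w (I(w) = (w² + 12*w) - 10 = -10 + w² + 12*w)
I(W)*z = (-10 + 1² + 12*1)*(31/142) = (-10 + 1 + 12)*(31/142) = 3*(31/142) = 93/142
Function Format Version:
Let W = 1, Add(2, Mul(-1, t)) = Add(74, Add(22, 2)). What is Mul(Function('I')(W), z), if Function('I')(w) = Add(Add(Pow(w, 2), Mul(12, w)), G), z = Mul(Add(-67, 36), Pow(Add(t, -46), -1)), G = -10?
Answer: Rational(93, 142) ≈ 0.65493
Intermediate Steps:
t = -96 (t = Add(2, Mul(-1, Add(74, Add(22, 2)))) = Add(2, Mul(-1, Add(74, 24))) = Add(2, Mul(-1, 98)) = Add(2, -98) = -96)
z = Rational(31, 142) (z = Mul(Add(-67, 36), Pow(Add(-96, -46), -1)) = Mul(-31, Pow(-142, -1)) = Mul(-31, Rational(-1, 142)) = Rational(31, 142) ≈ 0.21831)
Function('I')(w) = Add(-10, Pow(w, 2), Mul(12, w)) (Function('I')(w) = Add(Add(Pow(w, 2), Mul(12, w)), -10) = Add(-10, Pow(w, 2), Mul(12, w)))
Mul(Function('I')(W), z) = Mul(Add(-10, Pow(1, 2), Mul(12, 1)), Rational(31, 142)) = Mul(Add(-10, 1, 12), Rational(31, 142)) = Mul(3, Rational(31, 142)) = Rational(93, 142)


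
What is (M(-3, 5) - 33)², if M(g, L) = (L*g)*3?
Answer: 6084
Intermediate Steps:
M(g, L) = 3*L*g
(M(-3, 5) - 33)² = (3*5*(-3) - 33)² = (-45 - 33)² = (-78)² = 6084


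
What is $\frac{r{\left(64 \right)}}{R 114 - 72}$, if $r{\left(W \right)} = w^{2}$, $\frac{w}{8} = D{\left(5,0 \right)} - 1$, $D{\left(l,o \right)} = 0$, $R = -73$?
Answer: $- \frac{32}{4197} \approx -0.0076245$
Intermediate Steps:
$w = -8$ ($w = 8 \left(0 - 1\right) = 8 \left(-1\right) = -8$)
$r{\left(W \right)} = 64$ ($r{\left(W \right)} = \left(-8\right)^{2} = 64$)
$\frac{r{\left(64 \right)}}{R 114 - 72} = \frac{64}{\left(-73\right) 114 - 72} = \frac{64}{-8322 - 72} = \frac{64}{-8394} = 64 \left(- \frac{1}{8394}\right) = - \frac{32}{4197}$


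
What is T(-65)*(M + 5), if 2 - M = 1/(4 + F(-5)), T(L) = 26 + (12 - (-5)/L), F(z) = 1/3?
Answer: 43384/169 ≈ 256.71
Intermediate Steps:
F(z) = ⅓
T(L) = 38 + 5/L (T(L) = 26 + (12 + 5/L) = 38 + 5/L)
M = 23/13 (M = 2 - 1/(4 + ⅓) = 2 - 1/13/3 = 2 - 1*3/13 = 2 - 3/13 = 23/13 ≈ 1.7692)
T(-65)*(M + 5) = (38 + 5/(-65))*(23/13 + 5) = (38 + 5*(-1/65))*(88/13) = (38 - 1/13)*(88/13) = (493/13)*(88/13) = 43384/169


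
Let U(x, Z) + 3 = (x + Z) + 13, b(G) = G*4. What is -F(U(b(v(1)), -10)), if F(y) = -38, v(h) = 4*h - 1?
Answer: 38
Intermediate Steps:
v(h) = -1 + 4*h
b(G) = 4*G
U(x, Z) = 10 + Z + x (U(x, Z) = -3 + ((x + Z) + 13) = -3 + ((Z + x) + 13) = -3 + (13 + Z + x) = 10 + Z + x)
-F(U(b(v(1)), -10)) = -1*(-38) = 38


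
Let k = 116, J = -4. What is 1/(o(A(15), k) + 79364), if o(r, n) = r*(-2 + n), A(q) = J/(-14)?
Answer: 7/555776 ≈ 1.2595e-5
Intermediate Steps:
A(q) = 2/7 (A(q) = -4/(-14) = -4*(-1/14) = 2/7)
1/(o(A(15), k) + 79364) = 1/(2*(-2 + 116)/7 + 79364) = 1/((2/7)*114 + 79364) = 1/(228/7 + 79364) = 1/(555776/7) = 7/555776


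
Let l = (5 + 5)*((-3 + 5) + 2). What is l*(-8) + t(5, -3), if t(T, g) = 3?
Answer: -317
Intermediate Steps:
l = 40 (l = 10*(2 + 2) = 10*4 = 40)
l*(-8) + t(5, -3) = 40*(-8) + 3 = -320 + 3 = -317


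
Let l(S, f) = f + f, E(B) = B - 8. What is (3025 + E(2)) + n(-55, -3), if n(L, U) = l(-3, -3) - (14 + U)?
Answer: 3002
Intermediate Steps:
E(B) = -8 + B
l(S, f) = 2*f
n(L, U) = -20 - U (n(L, U) = 2*(-3) - (14 + U) = -6 + (-14 - U) = -20 - U)
(3025 + E(2)) + n(-55, -3) = (3025 + (-8 + 2)) + (-20 - 1*(-3)) = (3025 - 6) + (-20 + 3) = 3019 - 17 = 3002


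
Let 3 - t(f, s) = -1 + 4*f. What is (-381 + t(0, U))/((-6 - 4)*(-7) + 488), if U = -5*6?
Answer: -377/558 ≈ -0.67563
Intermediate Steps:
U = -30
t(f, s) = 4 - 4*f (t(f, s) = 3 - (-1 + 4*f) = 3 + (1 - 4*f) = 4 - 4*f)
(-381 + t(0, U))/((-6 - 4)*(-7) + 488) = (-381 + (4 - 4*0))/((-6 - 4)*(-7) + 488) = (-381 + (4 + 0))/(-10*(-7) + 488) = (-381 + 4)/(70 + 488) = -377/558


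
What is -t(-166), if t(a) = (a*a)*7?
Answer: -192892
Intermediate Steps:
t(a) = 7*a² (t(a) = a²*7 = 7*a²)
-t(-166) = -7*(-166)² = -7*27556 = -1*192892 = -192892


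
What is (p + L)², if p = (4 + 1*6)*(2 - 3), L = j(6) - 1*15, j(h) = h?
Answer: 361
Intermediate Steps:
L = -9 (L = 6 - 1*15 = 6 - 15 = -9)
p = -10 (p = (4 + 6)*(-1) = 10*(-1) = -10)
(p + L)² = (-10 - 9)² = (-19)² = 361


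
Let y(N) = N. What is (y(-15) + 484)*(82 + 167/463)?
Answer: 17884377/463 ≈ 38627.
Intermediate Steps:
(y(-15) + 484)*(82 + 167/463) = (-15 + 484)*(82 + 167/463) = 469*(82 + 167*(1/463)) = 469*(82 + 167/463) = 469*(38133/463) = 17884377/463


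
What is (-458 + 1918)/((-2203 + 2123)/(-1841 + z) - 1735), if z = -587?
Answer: -177244/210625 ≈ -0.84151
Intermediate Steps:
(-458 + 1918)/((-2203 + 2123)/(-1841 + z) - 1735) = (-458 + 1918)/((-2203 + 2123)/(-1841 - 587) - 1735) = 1460/(-80/(-2428) - 1735) = 1460/(-80*(-1/2428) - 1735) = 1460/(20/607 - 1735) = 1460/(-1053125/607) = 1460*(-607/1053125) = -177244/210625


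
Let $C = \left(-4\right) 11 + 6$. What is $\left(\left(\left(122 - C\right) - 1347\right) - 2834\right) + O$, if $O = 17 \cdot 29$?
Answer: $-3528$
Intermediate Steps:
$O = 493$
$C = -38$ ($C = -44 + 6 = -38$)
$\left(\left(\left(122 - C\right) - 1347\right) - 2834\right) + O = \left(\left(\left(122 - -38\right) - 1347\right) - 2834\right) + 493 = \left(\left(\left(122 + 38\right) - 1347\right) - 2834\right) + 493 = \left(\left(160 - 1347\right) - 2834\right) + 493 = \left(-1187 - 2834\right) + 493 = -4021 + 493 = -3528$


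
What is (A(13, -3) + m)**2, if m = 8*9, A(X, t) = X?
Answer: 7225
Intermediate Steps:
m = 72
(A(13, -3) + m)**2 = (13 + 72)**2 = 85**2 = 7225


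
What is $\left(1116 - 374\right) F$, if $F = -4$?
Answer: $-2968$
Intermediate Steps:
$\left(1116 - 374\right) F = \left(1116 - 374\right) \left(-4\right) = 742 \left(-4\right) = -2968$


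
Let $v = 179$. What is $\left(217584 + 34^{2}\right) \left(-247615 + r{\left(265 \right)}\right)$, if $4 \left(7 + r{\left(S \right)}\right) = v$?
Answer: $-54155047665$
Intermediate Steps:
$r{\left(S \right)} = \frac{151}{4}$ ($r{\left(S \right)} = -7 + \frac{1}{4} \cdot 179 = -7 + \frac{179}{4} = \frac{151}{4}$)
$\left(217584 + 34^{2}\right) \left(-247615 + r{\left(265 \right)}\right) = \left(217584 + 34^{2}\right) \left(-247615 + \frac{151}{4}\right) = \left(217584 + 1156\right) \left(- \frac{990309}{4}\right) = 218740 \left(- \frac{990309}{4}\right) = -54155047665$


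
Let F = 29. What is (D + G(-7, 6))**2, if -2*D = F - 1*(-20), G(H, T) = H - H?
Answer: 2401/4 ≈ 600.25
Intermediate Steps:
G(H, T) = 0
D = -49/2 (D = -(29 - 1*(-20))/2 = -(29 + 20)/2 = -1/2*49 = -49/2 ≈ -24.500)
(D + G(-7, 6))**2 = (-49/2 + 0)**2 = (-49/2)**2 = 2401/4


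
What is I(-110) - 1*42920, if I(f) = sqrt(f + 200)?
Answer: -42920 + 3*sqrt(10) ≈ -42911.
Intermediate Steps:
I(f) = sqrt(200 + f)
I(-110) - 1*42920 = sqrt(200 - 110) - 1*42920 = sqrt(90) - 42920 = 3*sqrt(10) - 42920 = -42920 + 3*sqrt(10)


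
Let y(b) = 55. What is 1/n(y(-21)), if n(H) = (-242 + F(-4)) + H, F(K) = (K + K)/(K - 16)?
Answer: -5/933 ≈ -0.0053591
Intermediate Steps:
F(K) = 2*K/(-16 + K) (F(K) = (2*K)/(-16 + K) = 2*K/(-16 + K))
n(H) = -1208/5 + H (n(H) = (-242 + 2*(-4)/(-16 - 4)) + H = (-242 + 2*(-4)/(-20)) + H = (-242 + 2*(-4)*(-1/20)) + H = (-242 + ⅖) + H = -1208/5 + H)
1/n(y(-21)) = 1/(-1208/5 + 55) = 1/(-933/5) = -5/933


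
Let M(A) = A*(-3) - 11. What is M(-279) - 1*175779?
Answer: -174953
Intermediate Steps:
M(A) = -11 - 3*A (M(A) = -3*A - 11 = -11 - 3*A)
M(-279) - 1*175779 = (-11 - 3*(-279)) - 1*175779 = (-11 + 837) - 175779 = 826 - 175779 = -174953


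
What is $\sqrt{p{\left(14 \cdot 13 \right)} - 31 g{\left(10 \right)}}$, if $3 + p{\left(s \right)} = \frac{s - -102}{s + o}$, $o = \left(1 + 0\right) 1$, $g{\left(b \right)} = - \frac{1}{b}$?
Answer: $\frac{\sqrt{5532090}}{1830} \approx 1.2853$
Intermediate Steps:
$o = 1$ ($o = 1 \cdot 1 = 1$)
$p{\left(s \right)} = -3 + \frac{102 + s}{1 + s}$ ($p{\left(s \right)} = -3 + \frac{s - -102}{s + 1} = -3 + \frac{s + 102}{1 + s} = -3 + \frac{102 + s}{1 + s}$)
$\sqrt{p{\left(14 \cdot 13 \right)} - 31 g{\left(10 \right)}} = \sqrt{\frac{99 - 2 \cdot 14 \cdot 13}{1 + 14 \cdot 13} - 31 \left(- \frac{1}{10}\right)} = \sqrt{\frac{99 - 364}{1 + 182} - 31 \left(\left(-1\right) \frac{1}{10}\right)} = \sqrt{\frac{99 - 364}{183} - - \frac{31}{10}} = \sqrt{\frac{1}{183} \left(-265\right) + \frac{31}{10}} = \sqrt{- \frac{265}{183} + \frac{31}{10}} = \sqrt{\frac{3023}{1830}} = \frac{\sqrt{5532090}}{1830}$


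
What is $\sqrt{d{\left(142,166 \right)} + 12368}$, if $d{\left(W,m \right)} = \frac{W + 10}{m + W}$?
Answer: $\frac{\sqrt{73332798}}{77} \approx 111.21$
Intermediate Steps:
$d{\left(W,m \right)} = \frac{10 + W}{W + m}$
$\sqrt{d{\left(142,166 \right)} + 12368} = \sqrt{\frac{10 + 142}{142 + 166} + 12368} = \sqrt{\frac{1}{308} \cdot 152 + 12368} = \sqrt{\frac{38}{77} + 12368} = \sqrt{\frac{952374}{77}} = \frac{\sqrt{73332798}}{77}$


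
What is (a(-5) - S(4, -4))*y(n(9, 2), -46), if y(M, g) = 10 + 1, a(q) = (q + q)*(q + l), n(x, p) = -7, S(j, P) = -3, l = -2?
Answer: 803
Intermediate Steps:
a(q) = 2*q*(-2 + q) (a(q) = (q + q)*(q - 2) = (2*q)*(-2 + q) = 2*q*(-2 + q))
y(M, g) = 11
(a(-5) - S(4, -4))*y(n(9, 2), -46) = (2*(-5)*(-2 - 5) - 1*(-3))*11 = (2*(-5)*(-7) + 3)*11 = (70 + 3)*11 = 73*11 = 803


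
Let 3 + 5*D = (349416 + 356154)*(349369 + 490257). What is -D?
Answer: -592414916817/5 ≈ -1.1848e+11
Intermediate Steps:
D = 592414916817/5 (D = -⅗ + ((349416 + 356154)*(349369 + 490257))/5 = -⅗ + (705570*839626)/5 = -⅗ + (⅕)*592414916820 = -⅗ + 118482983364 = 592414916817/5 ≈ 1.1848e+11)
-D = -1*592414916817/5 = -592414916817/5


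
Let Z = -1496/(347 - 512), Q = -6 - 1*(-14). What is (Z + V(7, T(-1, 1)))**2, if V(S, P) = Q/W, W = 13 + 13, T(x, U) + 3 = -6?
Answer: 3341584/38025 ≈ 87.879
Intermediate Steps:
T(x, U) = -9 (T(x, U) = -3 - 6 = -9)
Q = 8 (Q = -6 + 14 = 8)
W = 26
V(S, P) = 4/13 (V(S, P) = 8/26 = 8*(1/26) = 4/13)
Z = 136/15 (Z = -1496/(-165) = -1496*(-1/165) = 136/15 ≈ 9.0667)
(Z + V(7, T(-1, 1)))**2 = (136/15 + 4/13)**2 = (1828/195)**2 = 3341584/38025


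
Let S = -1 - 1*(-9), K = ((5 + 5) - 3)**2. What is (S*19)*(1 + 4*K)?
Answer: 29944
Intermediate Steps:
K = 49 (K = (10 - 3)**2 = 7**2 = 49)
S = 8 (S = -1 + 9 = 8)
(S*19)*(1 + 4*K) = (8*19)*(1 + 4*49) = 152*(1 + 196) = 152*197 = 29944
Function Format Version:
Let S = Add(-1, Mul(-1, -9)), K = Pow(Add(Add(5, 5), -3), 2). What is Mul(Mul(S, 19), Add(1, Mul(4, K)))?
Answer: 29944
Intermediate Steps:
K = 49 (K = Pow(Add(10, -3), 2) = Pow(7, 2) = 49)
S = 8 (S = Add(-1, 9) = 8)
Mul(Mul(S, 19), Add(1, Mul(4, K))) = Mul(Mul(8, 19), Add(1, Mul(4, 49))) = Mul(152, Add(1, 196)) = Mul(152, 197) = 29944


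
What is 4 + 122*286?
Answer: 34896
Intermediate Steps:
4 + 122*286 = 4 + 34892 = 34896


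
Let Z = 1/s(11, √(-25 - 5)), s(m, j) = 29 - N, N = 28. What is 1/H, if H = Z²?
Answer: 1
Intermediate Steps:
s(m, j) = 1 (s(m, j) = 29 - 1*28 = 29 - 28 = 1)
Z = 1 (Z = 1/1 = 1)
H = 1 (H = 1² = 1)
1/H = 1/1 = 1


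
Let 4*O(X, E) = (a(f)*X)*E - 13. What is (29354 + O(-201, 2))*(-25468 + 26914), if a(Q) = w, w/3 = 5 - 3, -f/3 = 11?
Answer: 83138493/2 ≈ 4.1569e+7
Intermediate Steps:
f = -33 (f = -3*11 = -33)
w = 6 (w = 3*(5 - 3) = 3*2 = 6)
a(Q) = 6
O(X, E) = -13/4 + 3*E*X/2 (O(X, E) = ((6*X)*E - 13)/4 = (6*E*X - 13)/4 = (-13 + 6*E*X)/4 = -13/4 + 3*E*X/2)
(29354 + O(-201, 2))*(-25468 + 26914) = (29354 + (-13/4 + (3/2)*2*(-201)))*(-25468 + 26914) = (29354 + (-13/4 - 603))*1446 = (29354 - 2425/4)*1446 = (114991/4)*1446 = 83138493/2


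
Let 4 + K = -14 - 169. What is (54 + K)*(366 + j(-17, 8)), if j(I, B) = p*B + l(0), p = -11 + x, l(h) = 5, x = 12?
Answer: -50407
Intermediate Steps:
K = -187 (K = -4 + (-14 - 169) = -4 - 183 = -187)
p = 1 (p = -11 + 12 = 1)
j(I, B) = 5 + B (j(I, B) = 1*B + 5 = B + 5 = 5 + B)
(54 + K)*(366 + j(-17, 8)) = (54 - 187)*(366 + (5 + 8)) = -133*(366 + 13) = -133*379 = -50407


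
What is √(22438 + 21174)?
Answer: 2*√10903 ≈ 208.83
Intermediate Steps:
√(22438 + 21174) = √43612 = 2*√10903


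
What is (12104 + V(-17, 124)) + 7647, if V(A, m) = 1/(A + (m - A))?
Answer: 2449125/124 ≈ 19751.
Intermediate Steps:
V(A, m) = 1/m
(12104 + V(-17, 124)) + 7647 = (12104 + 1/124) + 7647 = 1500897/124 + 7647 = 2449125/124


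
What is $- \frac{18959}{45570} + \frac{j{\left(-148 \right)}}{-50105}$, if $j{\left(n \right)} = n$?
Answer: $- \frac{188639267}{456656970} \approx -0.41309$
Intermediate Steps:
$- \frac{18959}{45570} + \frac{j{\left(-148 \right)}}{-50105} = - \frac{18959}{45570} - \frac{148}{-50105} = \left(-18959\right) \frac{1}{45570} - - \frac{148}{50105} = - \frac{18959}{45570} + \frac{148}{50105} = - \frac{188639267}{456656970}$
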